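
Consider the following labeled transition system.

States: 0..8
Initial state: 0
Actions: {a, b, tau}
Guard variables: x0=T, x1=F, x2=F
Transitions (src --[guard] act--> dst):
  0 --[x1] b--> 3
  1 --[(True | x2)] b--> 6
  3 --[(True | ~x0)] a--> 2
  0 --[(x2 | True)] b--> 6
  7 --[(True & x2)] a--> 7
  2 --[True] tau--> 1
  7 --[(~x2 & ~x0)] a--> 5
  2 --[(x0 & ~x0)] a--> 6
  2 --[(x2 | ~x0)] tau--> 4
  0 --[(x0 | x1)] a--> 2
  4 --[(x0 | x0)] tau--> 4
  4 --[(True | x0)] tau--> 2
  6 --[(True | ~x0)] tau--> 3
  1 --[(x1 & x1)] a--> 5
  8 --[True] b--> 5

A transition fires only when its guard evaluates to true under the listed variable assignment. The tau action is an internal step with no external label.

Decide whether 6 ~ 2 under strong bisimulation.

Compute ~ classes (split until stable):
  π0 = {{0,1,2,3,4,5,6,7,8}}
  π1 = {{0},{1,8},{2,4,6},{3},{5,7}}
  π2 = {{0},{1},{2},{3},{4},{5,7},{6},{8}}
Fixed point at round 3; 8 class(es).
[6]={6}  [2]={2}

Answer: NOT BISIMILAR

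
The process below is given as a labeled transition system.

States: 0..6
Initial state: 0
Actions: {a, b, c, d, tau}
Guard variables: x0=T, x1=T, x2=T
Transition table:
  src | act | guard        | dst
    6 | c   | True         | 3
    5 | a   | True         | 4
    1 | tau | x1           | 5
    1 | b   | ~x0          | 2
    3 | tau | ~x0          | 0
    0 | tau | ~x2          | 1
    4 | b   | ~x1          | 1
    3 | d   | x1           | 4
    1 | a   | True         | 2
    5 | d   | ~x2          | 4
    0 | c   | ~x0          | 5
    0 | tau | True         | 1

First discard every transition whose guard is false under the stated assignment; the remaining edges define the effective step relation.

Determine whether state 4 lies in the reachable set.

6 transition(s) survive guard evaluation.
Layer 0: {0}
Layer 1: {1}  total {0,1}
Layer 2: {2,5}  total {0,1,2,5}
Layer 3: {4}  total {0,1,2,4,5}
R = {0,1,2,4,5}
trace reaching 4: tau·tau·a

Answer: REACHABLE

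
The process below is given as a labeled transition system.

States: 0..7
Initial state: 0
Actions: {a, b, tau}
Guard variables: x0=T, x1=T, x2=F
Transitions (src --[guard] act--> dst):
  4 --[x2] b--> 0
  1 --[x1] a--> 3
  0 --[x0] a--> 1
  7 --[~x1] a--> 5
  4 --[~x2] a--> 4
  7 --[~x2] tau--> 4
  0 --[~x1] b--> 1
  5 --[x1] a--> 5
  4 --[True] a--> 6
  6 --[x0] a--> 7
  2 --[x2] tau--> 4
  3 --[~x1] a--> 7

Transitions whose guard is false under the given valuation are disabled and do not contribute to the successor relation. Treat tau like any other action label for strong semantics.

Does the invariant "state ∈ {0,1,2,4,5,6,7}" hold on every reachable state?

Inv-set: {0,1,2,4,5,6,7}
Reach set: {0,1,3}
  0: safe
  1: safe
  3: ✗ unsafe
counterexample path to 3: a·a

Answer: INVARIANT VIOLATED at state 3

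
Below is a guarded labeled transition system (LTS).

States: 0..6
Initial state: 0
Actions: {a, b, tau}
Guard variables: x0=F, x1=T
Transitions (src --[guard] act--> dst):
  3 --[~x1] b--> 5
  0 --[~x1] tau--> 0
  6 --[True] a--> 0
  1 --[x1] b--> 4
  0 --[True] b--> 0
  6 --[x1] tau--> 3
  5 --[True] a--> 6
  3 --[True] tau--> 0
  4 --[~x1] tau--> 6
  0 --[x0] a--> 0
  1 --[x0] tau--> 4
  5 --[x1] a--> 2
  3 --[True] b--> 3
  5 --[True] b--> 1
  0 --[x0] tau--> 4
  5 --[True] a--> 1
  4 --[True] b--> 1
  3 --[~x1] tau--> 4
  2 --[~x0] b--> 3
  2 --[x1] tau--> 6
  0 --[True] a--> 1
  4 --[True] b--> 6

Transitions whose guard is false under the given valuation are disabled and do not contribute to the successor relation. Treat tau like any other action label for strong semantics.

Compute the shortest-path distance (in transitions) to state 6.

BFS to 6:
  depth 0: {0}
  depth 1: {1}
  depth 2: {4}
  depth 3: {6}
depth(6)=3, e.g. a·b·b

Answer: 3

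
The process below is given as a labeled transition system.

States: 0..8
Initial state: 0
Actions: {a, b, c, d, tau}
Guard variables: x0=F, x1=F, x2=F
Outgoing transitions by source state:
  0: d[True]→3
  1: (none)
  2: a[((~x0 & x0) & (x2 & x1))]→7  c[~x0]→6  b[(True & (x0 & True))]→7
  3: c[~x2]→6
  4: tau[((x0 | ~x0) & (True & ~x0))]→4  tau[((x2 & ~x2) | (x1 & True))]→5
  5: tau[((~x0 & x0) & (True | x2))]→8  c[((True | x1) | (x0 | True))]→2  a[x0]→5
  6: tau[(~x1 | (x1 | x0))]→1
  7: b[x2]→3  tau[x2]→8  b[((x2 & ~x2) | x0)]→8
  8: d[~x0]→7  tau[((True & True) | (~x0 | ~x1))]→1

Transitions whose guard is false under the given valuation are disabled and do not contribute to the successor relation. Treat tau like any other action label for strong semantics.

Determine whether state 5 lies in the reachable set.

Guard filter leaves 8 enabled edge(s).
L0 = {0}
L1 = {3}  now seen {0,3}
L2 = {6}  now seen {0,3,6}
L3 = {1}  now seen {0,1,3,6}
Reachable = {0,1,3,6}

Answer: UNREACHABLE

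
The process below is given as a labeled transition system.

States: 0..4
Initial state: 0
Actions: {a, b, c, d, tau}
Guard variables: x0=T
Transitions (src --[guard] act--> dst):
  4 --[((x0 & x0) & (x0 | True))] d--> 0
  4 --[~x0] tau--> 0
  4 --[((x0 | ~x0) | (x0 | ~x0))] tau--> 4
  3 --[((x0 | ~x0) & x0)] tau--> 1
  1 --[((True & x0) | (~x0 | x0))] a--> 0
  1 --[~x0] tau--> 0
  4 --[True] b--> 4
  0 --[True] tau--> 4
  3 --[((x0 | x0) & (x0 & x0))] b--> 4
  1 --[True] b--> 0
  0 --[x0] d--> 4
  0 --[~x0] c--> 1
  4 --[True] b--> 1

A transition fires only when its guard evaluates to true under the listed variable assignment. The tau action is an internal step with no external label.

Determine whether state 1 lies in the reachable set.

After dropping false guards: 10 live edges.
L0 = {0}
L1 = {4}  now seen {0,4}
L2 = {1}  now seen {0,1,4}
Reach set: {0,1,4}
Path to 1: tau·b

Answer: REACHABLE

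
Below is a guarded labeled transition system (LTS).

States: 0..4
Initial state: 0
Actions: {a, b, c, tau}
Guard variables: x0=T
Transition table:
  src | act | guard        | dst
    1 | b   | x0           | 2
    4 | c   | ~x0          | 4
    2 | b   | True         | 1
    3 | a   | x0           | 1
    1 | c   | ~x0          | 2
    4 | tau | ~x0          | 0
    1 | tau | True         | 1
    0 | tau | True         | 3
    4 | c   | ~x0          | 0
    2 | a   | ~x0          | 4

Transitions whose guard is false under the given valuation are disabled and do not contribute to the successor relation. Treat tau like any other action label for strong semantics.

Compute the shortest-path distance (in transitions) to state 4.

Answer: UNREACHABLE

Analysis:
BFS to 4:
  depth 0: {0}
  depth 1: {3}
  depth 2: {1}
  depth 3: {2}
4 never appears.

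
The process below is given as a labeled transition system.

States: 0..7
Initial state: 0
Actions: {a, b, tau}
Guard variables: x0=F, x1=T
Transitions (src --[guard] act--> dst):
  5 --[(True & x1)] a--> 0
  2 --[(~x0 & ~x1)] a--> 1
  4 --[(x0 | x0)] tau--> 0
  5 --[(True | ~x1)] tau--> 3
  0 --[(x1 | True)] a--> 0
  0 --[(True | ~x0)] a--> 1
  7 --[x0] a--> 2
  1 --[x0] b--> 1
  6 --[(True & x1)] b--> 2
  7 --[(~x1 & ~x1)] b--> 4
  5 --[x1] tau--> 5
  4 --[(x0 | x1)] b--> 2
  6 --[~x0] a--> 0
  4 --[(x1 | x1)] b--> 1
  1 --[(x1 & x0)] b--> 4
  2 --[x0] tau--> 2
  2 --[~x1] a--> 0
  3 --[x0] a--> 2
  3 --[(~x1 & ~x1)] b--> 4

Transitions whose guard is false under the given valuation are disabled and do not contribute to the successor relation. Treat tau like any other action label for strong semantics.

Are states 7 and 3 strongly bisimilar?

Answer: BISIMILAR

Analysis:
Refine partition for ~:
  π0 = {{0,1,2,3,4,5,6,7}}
  π1 = {{0},{1,2,3,7},{4},{5},{6}}
stable after 2 split(s): 5 block(s)
7∈{1,2,3,7}, 3∈{1,2,3,7}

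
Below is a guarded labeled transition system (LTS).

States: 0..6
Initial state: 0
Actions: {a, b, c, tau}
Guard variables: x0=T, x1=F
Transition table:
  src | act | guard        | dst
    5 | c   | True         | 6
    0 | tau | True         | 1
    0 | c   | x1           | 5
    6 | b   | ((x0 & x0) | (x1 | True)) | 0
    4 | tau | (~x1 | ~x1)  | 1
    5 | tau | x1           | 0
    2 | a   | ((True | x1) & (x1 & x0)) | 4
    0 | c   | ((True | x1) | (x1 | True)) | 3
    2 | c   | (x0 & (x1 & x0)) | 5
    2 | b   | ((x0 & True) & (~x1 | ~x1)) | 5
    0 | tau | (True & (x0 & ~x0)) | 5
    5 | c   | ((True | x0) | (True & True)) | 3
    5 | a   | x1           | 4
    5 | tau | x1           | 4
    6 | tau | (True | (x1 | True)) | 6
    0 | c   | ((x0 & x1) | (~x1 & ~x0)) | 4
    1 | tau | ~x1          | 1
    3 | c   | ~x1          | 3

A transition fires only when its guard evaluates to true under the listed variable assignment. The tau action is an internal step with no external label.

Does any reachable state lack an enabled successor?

Answer: DEADLOCK-FREE

Working:
Reach set: {0,1,3}
  0: c→3  tau→1  [2 out]
  1: tau→1  [1 out]
  3: c→3  [1 out]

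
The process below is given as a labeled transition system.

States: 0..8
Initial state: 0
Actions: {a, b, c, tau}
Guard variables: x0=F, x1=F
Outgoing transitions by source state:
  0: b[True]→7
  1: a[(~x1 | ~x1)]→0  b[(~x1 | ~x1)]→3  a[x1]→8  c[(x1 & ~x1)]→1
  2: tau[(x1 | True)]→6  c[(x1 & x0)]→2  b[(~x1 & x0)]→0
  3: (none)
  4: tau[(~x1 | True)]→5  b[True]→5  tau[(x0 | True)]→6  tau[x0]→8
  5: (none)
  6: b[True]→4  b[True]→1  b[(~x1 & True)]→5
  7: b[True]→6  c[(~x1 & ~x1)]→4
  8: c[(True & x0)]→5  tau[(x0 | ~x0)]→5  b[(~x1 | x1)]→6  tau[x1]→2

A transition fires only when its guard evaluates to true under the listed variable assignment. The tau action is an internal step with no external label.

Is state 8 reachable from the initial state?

Answer: UNREACHABLE

Analysis:
After dropping false guards: 14 live edges.
Layer 0: {0}
Layer 1: {7}  total {0,7}
Layer 2: {4,6}  total {0,4,6,7}
Layer 3: {1,5}  total {0,1,4,5,6,7}
Layer 4: {3}  total {0,1,3,4,5,6,7}
R = {0,1,3,4,5,6,7}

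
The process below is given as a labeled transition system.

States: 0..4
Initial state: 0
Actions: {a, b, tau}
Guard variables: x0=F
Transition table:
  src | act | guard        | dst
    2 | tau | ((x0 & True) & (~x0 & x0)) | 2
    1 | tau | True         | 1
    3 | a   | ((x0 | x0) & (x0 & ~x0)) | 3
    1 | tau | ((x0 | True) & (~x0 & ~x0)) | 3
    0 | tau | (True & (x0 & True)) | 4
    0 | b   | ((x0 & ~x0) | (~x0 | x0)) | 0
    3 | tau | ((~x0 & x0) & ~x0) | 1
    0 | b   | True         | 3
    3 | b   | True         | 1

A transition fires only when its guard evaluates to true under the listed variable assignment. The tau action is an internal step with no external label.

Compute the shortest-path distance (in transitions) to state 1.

Answer: 2

Working:
Breadth-first toward 1:
  L0 = {0}
  L1 = {3}
  L2 = {1}
depth(1)=2, e.g. b·b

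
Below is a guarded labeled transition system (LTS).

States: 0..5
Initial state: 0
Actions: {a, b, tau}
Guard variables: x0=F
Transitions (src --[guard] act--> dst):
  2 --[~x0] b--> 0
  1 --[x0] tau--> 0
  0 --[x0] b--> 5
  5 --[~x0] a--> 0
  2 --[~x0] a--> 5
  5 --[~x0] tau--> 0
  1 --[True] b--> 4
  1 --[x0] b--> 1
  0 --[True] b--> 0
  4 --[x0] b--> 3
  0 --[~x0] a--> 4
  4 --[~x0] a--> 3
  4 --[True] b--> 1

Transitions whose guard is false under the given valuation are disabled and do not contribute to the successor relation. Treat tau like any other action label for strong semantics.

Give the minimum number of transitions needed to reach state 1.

Breadth-first toward 1:
  L0 = {0}
  L1 = {4}
  L2 = {1,3}
1 enters at depth 2; path a·b

Answer: 2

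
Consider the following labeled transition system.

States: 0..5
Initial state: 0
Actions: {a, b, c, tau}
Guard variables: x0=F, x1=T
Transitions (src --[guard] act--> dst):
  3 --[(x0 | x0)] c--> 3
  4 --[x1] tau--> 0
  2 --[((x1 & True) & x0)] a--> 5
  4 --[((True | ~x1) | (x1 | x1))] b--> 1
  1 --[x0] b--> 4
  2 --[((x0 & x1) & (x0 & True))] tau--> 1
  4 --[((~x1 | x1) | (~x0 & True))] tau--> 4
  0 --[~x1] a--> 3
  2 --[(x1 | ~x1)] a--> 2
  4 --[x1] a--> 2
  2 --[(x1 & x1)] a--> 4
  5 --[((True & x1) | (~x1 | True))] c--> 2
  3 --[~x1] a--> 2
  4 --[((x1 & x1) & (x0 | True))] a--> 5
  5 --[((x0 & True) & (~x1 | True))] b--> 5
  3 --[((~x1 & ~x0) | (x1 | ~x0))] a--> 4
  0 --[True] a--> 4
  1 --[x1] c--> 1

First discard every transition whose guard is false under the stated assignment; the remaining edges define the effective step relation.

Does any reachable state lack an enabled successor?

Answer: DEADLOCK-FREE

Analysis:
R = {0,1,2,4,5}
  0: a→4  [deg 1]
  1: c→1  [deg 1]
  2: a→2  a→4  [deg 2]
  4: a→2  a→5  b→1  tau→0  tau→4  [deg 5]
  5: c→2  [deg 1]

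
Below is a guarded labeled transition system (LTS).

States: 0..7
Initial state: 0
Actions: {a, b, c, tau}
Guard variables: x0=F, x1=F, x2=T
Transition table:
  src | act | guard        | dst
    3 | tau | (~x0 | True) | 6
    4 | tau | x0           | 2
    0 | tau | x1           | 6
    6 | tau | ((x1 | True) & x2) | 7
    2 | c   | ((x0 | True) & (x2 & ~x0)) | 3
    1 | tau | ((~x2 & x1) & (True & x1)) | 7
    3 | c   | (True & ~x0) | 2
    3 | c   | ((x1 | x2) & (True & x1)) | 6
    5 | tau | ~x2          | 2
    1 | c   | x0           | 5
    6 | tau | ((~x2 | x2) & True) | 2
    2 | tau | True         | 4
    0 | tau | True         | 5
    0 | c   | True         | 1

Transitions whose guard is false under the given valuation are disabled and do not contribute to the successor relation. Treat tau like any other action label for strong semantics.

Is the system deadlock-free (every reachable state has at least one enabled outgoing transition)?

R = {0,1,5}
  0: c→1  tau→5  [2 out]
  1: ∅  [deadlock]
  5: ∅  [deadlock]
witness 1: c

Answer: DEADLOCK at state 1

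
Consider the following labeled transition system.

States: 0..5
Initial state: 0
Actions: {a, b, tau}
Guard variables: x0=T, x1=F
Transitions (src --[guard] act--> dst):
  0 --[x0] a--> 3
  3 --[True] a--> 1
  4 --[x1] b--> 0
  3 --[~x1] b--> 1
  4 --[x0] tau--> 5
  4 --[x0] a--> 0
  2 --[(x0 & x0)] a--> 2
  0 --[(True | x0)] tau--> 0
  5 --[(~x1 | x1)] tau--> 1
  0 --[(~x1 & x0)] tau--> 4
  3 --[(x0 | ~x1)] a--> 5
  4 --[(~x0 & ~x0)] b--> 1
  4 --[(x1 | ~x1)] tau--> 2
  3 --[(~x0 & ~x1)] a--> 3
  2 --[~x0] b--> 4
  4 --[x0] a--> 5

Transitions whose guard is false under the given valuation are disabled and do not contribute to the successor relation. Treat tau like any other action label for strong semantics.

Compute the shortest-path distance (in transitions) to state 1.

Breadth-first toward 1:
  Layer 0: {0}
  Layer 1: {3,4}
  Layer 2: {1,2,5}
first hit 1 at d=2 via a·a

Answer: 2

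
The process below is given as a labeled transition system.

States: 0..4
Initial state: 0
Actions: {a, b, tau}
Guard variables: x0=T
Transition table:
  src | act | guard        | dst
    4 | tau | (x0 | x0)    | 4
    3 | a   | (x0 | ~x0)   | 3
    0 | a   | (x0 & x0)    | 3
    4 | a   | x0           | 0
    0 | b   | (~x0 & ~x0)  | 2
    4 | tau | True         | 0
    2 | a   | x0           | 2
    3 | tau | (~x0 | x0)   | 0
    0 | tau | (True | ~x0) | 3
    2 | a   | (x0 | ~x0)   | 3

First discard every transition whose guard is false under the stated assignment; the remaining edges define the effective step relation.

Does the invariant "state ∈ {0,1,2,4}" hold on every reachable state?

Answer: INVARIANT VIOLATED at state 3

Analysis:
Allowed set {0,1,2,4}
Reachable = {0,3}
  0: safe
  3: VIOLATES
witness against invariant: a → 3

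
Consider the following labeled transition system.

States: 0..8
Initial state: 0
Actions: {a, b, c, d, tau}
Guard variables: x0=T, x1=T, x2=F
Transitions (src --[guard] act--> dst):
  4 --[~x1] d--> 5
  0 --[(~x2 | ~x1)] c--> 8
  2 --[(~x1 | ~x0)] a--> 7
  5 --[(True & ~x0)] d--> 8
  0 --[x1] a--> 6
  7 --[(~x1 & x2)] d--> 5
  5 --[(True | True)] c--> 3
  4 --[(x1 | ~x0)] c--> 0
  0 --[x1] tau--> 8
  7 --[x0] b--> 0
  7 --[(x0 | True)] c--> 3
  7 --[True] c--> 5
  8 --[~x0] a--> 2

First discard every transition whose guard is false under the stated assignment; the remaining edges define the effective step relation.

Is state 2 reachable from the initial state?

Guard filter leaves 8 enabled edge(s).
depth 0: {0}
depth 1: {6,8}  cumulative {0,6,8}
R = {0,6,8}

Answer: UNREACHABLE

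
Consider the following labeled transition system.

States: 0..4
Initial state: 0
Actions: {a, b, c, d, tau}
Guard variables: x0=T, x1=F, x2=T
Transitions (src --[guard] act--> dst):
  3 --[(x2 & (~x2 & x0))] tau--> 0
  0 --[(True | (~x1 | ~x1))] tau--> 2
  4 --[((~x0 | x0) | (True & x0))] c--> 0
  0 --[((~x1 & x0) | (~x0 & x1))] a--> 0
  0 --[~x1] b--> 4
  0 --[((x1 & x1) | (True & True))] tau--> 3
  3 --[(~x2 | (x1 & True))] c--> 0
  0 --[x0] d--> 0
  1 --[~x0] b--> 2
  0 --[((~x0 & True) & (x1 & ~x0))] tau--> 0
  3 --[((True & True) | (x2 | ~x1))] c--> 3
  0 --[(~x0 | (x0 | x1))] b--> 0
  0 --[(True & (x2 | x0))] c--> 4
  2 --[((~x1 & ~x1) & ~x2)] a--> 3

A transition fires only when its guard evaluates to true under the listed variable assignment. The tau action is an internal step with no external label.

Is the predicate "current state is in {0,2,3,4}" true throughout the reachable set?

Answer: INVARIANT HOLDS

Trace:
Safe = {0,2,3,4}
R = {0,2,3,4}
  0: ok
  2: ok
  3: ok
  4: ok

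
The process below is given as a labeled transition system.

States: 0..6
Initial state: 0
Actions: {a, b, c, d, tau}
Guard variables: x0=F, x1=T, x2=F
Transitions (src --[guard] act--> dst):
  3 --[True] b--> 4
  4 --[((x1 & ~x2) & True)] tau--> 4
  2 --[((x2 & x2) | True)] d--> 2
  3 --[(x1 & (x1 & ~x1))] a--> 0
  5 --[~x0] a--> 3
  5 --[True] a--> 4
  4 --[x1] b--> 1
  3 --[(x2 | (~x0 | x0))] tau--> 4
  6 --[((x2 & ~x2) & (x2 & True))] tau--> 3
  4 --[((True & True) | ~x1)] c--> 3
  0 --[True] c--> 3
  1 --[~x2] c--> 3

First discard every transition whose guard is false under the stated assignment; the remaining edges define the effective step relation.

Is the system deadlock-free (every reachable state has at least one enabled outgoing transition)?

Reach set: {0,1,3,4}
  0: c→3  [1 exit(s)]
  1: c→3  [1 exit(s)]
  3: b→4  tau→4  [2 exit(s)]
  4: b→1  c→3  tau→4  [3 exit(s)]

Answer: DEADLOCK-FREE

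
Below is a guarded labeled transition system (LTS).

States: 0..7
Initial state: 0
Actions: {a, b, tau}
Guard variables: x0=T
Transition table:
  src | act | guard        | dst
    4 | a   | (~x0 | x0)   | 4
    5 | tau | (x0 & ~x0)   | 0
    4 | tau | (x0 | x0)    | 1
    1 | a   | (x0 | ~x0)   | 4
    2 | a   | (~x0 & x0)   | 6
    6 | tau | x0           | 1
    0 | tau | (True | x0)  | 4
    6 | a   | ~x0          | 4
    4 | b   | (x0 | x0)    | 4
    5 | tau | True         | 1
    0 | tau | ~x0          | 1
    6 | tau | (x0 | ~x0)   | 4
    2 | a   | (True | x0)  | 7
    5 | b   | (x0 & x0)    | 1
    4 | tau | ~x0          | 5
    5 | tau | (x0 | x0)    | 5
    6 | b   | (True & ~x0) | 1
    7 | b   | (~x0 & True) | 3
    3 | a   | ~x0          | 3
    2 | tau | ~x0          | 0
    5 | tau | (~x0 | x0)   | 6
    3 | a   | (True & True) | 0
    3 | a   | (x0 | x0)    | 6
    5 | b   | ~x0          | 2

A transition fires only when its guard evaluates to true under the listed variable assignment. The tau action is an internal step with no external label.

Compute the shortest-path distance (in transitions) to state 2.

Answer: UNREACHABLE

Analysis:
BFS to 2:
  depth 0: {0}
  depth 1: {4}
  depth 2: {1}
2 never appears.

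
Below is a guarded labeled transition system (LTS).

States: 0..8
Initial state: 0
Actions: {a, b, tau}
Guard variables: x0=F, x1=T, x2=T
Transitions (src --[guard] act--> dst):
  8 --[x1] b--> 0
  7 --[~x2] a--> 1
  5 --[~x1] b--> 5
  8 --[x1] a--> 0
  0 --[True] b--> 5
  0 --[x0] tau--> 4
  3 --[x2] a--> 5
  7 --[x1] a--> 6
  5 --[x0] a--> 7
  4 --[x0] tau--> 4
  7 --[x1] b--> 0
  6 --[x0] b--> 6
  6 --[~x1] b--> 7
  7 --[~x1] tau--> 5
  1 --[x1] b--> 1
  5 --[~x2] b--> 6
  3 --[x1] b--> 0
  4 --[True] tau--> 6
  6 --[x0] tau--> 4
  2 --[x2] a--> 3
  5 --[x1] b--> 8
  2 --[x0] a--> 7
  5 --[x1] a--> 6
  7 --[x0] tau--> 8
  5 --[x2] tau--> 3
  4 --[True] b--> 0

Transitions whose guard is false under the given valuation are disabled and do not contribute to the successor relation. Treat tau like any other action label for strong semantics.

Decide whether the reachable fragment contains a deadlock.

Answer: DEADLOCK at state 6

Working:
Reach set: {0,3,5,6,8}
  0: b→5  [1 out]
  3: a→5  b→0  [2 out]
  5: a→6  b→8  tau→3  [3 out]
  6: ∅  [no exit]
  8: a→0  b→0  [2 out]
trace reaching 6: b·a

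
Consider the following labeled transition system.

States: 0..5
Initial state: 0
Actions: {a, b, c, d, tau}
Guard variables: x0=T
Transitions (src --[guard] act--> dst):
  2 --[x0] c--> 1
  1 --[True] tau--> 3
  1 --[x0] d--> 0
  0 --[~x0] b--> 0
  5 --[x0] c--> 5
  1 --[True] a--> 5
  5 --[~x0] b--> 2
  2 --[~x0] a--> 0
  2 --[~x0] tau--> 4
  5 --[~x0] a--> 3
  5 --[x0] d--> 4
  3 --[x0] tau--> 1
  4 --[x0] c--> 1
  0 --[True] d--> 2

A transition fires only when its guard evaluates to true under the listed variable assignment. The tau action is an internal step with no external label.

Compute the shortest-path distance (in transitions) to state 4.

Answer: 4

Working:
Layered search for 4:
  depth 0: {0}
  depth 1: {2}
  depth 2: {1}
  depth 3: {3,5}
  depth 4: {4}
first hit 4 at d=4 via d·c·a·d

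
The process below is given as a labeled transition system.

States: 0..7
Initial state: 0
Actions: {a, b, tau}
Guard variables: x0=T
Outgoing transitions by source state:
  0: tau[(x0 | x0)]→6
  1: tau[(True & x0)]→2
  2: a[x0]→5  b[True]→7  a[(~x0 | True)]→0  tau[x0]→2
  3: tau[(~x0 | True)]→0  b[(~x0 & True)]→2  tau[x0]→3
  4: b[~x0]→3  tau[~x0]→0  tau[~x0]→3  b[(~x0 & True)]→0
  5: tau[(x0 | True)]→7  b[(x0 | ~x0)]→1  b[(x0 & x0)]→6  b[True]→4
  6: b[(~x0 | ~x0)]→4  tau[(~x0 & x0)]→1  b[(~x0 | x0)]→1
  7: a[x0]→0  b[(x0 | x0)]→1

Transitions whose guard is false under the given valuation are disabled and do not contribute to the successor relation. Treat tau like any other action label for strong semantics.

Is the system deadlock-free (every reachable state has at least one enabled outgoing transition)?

Reach set: {0,1,2,4,5,6,7}
  0: tau→6  [1 exit(s)]
  1: tau→2  [1 exit(s)]
  2: a→0  a→5  b→7  tau→2  [4 exit(s)]
  4: ∅  [deadlock]
  5: b→1  b→4  b→6  tau→7  [4 exit(s)]
  6: b→1  [1 exit(s)]
  7: a→0  b→1  [2 exit(s)]
trace reaching 4: tau·b·tau·a·b

Answer: DEADLOCK at state 4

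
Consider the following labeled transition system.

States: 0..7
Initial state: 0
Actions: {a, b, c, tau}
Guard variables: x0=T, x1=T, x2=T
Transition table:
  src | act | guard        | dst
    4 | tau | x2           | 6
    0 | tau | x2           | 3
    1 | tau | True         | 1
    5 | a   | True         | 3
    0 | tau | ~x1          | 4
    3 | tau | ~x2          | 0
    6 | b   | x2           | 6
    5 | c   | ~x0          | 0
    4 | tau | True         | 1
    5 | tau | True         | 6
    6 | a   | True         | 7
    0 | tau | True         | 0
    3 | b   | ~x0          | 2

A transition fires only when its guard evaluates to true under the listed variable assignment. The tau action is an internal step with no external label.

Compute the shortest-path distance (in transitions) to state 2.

Layered search for 2:
  depth 0: {0}
  depth 1: {3}
2 never appears.

Answer: UNREACHABLE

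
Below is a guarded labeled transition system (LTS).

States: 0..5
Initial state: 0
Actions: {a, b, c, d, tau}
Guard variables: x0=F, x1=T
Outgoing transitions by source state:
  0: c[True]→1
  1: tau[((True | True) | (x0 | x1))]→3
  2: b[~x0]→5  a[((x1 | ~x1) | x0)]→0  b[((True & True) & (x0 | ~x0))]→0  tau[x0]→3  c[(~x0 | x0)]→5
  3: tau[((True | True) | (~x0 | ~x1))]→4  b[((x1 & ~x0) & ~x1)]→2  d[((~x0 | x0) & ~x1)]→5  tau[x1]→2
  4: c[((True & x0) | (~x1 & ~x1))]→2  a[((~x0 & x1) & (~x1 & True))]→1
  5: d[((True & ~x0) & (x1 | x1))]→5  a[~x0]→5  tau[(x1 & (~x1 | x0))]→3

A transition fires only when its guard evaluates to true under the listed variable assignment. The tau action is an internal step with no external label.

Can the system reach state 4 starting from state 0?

Guard filter leaves 10 enabled edge(s).
Layer 0: {0}
Layer 1: {1}  total {0,1}
Layer 2: {3}  total {0,1,3}
Layer 3: {2,4}  total {0,1,2,3,4}
Layer 4: {5}  total {0,1,2,3,4,5}
Reachable = {0,1,2,3,4,5}
witness 4: c·tau·tau

Answer: REACHABLE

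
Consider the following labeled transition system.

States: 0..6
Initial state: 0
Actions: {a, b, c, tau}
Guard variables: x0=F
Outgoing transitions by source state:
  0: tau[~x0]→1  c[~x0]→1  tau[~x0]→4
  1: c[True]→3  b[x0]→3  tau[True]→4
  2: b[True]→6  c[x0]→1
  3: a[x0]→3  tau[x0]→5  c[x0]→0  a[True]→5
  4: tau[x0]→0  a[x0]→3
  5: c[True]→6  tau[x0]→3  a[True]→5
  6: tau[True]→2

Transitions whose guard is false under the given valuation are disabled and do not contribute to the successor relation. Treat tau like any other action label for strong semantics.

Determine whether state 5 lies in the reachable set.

10 transition(s) survive guard evaluation.
depth 0: {0}
depth 1: {1,4}  cumulative {0,1,4}
depth 2: {3}  cumulative {0,1,3,4}
depth 3: {5}  cumulative {0,1,3,4,5}
depth 4: {6}  cumulative {0,1,3,4,5,6}
depth 5: {2}  cumulative {0,1,2,3,4,5,6}
Reach set: {0,1,2,3,4,5,6}
trace reaching 5: tau·c·a

Answer: REACHABLE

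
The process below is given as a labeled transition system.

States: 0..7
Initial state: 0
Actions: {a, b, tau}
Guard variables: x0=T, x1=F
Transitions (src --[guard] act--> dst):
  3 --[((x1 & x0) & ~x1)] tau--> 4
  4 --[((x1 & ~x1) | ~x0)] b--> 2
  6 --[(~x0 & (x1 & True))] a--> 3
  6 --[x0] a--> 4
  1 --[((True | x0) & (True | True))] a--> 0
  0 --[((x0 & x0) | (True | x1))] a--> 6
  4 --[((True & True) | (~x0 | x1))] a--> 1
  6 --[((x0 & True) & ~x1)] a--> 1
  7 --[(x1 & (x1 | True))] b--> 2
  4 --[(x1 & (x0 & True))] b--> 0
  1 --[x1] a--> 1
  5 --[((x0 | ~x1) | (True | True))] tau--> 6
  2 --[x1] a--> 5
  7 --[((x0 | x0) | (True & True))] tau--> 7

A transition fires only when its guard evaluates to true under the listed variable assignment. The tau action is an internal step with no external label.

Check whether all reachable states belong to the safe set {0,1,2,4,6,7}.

Answer: INVARIANT HOLDS

Analysis:
Inv-set: {0,1,2,4,6,7}
R = {0,1,4,6}
  0: ok
  1: ok
  4: ok
  6: ok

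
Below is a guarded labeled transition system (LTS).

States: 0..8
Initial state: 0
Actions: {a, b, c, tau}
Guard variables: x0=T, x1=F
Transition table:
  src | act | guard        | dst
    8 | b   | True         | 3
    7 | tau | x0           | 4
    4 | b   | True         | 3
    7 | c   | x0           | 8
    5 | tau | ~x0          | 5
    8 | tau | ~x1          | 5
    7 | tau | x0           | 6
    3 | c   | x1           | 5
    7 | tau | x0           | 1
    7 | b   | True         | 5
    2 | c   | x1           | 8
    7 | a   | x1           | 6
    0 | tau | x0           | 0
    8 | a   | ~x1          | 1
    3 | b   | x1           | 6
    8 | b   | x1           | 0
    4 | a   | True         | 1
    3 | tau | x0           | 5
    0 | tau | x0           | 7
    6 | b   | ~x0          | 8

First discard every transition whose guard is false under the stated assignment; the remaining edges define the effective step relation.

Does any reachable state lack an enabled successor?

Reachable = {0,1,3,4,5,6,7,8}
  0: tau→0  tau→7  [2 exit(s)]
  1: ∅  [STUCK]
  3: tau→5  [1 exit(s)]
  4: a→1  b→3  [2 exit(s)]
  5: ∅  [STUCK]
  6: ∅  [STUCK]
  7: b→5  c→8  tau→1  tau→4  tau→6  [5 exit(s)]
  8: a→1  b→3  tau→5  [3 exit(s)]
Path to 1: tau·tau

Answer: DEADLOCK at state 1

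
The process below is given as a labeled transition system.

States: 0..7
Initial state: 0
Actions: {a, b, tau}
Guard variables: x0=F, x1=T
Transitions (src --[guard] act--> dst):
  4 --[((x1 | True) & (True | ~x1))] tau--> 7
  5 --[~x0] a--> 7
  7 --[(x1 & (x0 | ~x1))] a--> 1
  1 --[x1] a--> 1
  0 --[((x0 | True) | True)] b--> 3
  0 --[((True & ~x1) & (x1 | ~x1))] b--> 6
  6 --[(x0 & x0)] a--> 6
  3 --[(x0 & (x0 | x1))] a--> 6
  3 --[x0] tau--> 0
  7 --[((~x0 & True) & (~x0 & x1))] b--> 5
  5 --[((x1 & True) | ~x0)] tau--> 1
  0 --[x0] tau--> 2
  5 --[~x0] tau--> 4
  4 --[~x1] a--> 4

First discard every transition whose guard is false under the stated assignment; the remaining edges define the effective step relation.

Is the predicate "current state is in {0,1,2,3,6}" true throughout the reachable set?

Allowed set {0,1,2,3,6}
Reach set: {0,3}
  0: safe
  3: safe

Answer: INVARIANT HOLDS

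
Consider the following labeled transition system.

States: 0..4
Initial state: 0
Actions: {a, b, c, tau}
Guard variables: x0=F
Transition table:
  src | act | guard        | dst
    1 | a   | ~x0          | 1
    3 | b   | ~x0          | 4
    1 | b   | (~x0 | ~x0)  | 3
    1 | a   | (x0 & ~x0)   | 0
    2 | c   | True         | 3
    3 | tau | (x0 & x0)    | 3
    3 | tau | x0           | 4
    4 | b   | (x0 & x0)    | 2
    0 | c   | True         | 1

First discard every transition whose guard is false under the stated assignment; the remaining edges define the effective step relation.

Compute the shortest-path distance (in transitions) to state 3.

Answer: 2

Trace:
Layered search for 3:
  depth 0: {0}
  depth 1: {1}
  depth 2: {3}
3 enters at depth 2; path c·b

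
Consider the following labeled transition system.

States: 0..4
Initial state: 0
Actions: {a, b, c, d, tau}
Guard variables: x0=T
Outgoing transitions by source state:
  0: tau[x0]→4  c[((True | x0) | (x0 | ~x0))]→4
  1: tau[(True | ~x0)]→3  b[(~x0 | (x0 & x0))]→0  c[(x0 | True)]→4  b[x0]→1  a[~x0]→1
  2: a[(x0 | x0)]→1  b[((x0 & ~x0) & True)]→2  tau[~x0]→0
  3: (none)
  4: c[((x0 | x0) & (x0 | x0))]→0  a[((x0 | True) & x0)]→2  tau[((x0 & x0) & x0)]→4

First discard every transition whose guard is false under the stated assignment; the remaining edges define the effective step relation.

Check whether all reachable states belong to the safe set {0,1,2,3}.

Answer: INVARIANT VIOLATED at state 4

Trace:
Inv-set: {0,1,2,3}
Reach set: {0,1,2,3,4}
  0: safe
  1: safe
  2: safe
  3: safe
  4: ✗ unsafe
counterexample path to 4: tau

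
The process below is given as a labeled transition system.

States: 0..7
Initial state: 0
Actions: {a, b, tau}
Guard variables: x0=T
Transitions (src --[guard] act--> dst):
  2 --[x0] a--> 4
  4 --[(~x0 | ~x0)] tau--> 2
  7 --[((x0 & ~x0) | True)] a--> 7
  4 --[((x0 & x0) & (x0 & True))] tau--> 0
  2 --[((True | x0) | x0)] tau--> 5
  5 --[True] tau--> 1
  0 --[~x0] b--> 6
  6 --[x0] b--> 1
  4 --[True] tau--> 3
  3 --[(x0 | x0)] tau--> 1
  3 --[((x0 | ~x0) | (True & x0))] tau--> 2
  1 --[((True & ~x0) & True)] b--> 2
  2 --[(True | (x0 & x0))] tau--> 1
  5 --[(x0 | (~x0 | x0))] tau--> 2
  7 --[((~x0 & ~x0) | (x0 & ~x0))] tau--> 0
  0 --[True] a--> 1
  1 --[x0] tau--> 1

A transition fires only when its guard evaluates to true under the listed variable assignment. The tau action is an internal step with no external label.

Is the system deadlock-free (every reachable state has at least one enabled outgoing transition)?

Answer: DEADLOCK-FREE

Working:
R = {0,1}
  0: a→1  [1 out]
  1: tau→1  [1 out]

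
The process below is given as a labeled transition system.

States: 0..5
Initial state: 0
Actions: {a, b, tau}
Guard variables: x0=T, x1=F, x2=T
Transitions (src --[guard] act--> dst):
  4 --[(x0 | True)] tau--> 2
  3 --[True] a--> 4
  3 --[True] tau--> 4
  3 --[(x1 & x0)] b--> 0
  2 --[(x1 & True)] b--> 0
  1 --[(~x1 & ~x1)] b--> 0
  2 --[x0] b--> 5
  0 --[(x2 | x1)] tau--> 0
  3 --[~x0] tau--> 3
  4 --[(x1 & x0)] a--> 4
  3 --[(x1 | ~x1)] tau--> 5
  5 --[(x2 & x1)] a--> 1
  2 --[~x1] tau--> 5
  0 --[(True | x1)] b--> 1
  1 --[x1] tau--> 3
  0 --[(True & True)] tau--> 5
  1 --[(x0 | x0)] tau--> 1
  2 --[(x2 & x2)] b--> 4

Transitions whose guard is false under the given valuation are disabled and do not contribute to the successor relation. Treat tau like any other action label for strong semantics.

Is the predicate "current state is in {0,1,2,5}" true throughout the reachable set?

Inv-set: {0,1,2,5}
Reach set: {0,1,5}
  0: safe
  1: safe
  5: safe

Answer: INVARIANT HOLDS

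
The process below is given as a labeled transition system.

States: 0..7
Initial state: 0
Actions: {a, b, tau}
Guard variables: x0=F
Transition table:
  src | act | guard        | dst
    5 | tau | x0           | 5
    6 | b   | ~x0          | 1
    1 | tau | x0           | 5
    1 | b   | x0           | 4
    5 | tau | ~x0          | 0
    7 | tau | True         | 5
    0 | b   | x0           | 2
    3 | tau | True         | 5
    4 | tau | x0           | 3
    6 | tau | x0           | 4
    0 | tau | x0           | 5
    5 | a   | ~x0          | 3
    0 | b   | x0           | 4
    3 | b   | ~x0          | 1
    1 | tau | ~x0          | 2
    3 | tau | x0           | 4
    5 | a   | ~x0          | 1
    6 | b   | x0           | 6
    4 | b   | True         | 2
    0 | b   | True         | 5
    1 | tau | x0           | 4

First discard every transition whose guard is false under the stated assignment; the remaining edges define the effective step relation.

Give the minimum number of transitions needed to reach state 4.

Breadth-first toward 4:
  Layer 0: {0}
  Layer 1: {5}
  Layer 2: {1,3}
  Layer 3: {2}
4 never appears.

Answer: UNREACHABLE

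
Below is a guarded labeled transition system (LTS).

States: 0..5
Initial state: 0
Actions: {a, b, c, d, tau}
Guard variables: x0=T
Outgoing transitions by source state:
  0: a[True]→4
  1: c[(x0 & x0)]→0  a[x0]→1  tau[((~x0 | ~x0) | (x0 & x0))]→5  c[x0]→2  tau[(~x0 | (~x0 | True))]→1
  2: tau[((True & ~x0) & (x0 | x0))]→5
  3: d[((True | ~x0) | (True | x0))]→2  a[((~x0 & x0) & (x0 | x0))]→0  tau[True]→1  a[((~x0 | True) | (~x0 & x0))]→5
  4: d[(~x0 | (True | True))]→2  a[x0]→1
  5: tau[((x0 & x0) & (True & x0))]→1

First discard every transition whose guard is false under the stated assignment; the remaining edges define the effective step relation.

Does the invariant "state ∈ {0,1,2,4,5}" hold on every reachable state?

Answer: INVARIANT HOLDS

Analysis:
Safe = {0,1,2,4,5}
R = {0,1,2,4,5}
  0: ok
  1: ok
  2: ok
  4: ok
  5: ok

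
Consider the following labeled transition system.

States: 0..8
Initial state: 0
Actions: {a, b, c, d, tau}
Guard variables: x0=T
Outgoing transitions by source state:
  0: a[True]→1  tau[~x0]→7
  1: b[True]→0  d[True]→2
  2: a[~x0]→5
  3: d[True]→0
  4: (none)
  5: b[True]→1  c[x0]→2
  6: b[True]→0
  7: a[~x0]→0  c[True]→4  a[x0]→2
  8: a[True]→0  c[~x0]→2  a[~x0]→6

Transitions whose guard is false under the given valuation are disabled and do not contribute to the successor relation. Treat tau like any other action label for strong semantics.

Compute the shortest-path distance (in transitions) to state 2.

Layered search for 2:
  depth 0: {0}
  depth 1: {1}
  depth 2: {2}
2 enters at depth 2; path a·d

Answer: 2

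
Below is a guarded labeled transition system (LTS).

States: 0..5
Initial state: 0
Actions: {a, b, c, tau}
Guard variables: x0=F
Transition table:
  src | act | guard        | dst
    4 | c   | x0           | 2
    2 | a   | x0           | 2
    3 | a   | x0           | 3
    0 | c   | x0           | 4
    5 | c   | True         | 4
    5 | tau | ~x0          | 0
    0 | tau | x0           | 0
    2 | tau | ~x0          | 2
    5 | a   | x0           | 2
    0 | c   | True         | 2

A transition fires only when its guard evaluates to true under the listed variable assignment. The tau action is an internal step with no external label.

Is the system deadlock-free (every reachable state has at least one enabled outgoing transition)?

Answer: DEADLOCK-FREE

Working:
R = {0,2}
  0: c→2  [deg 1]
  2: tau→2  [deg 1]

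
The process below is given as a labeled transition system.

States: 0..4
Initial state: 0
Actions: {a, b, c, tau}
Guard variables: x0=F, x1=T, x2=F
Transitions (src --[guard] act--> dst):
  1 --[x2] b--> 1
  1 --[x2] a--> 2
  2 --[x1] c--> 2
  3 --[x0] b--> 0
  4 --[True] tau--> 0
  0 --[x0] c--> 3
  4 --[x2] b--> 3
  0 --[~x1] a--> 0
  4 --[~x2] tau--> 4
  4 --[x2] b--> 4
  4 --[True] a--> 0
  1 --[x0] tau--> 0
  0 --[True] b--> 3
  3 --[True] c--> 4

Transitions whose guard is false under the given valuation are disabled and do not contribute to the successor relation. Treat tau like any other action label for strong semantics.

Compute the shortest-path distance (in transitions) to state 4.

Answer: 2

Analysis:
Breadth-first toward 4:
  Layer 0: {0}
  Layer 1: {3}
  Layer 2: {4}
depth(4)=2, e.g. b·c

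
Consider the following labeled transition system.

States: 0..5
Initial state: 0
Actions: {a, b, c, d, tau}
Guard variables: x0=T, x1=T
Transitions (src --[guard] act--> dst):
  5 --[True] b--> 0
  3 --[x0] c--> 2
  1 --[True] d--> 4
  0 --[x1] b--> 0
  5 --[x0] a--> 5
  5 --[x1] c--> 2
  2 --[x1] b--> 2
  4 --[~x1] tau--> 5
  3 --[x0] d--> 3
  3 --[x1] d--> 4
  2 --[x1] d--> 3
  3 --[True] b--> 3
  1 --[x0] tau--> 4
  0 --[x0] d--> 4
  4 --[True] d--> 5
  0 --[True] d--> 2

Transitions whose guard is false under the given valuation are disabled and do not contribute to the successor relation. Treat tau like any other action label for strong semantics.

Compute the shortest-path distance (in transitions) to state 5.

Answer: 2

Trace:
Breadth-first toward 5:
  depth 0: {0}
  depth 1: {2,4}
  depth 2: {3,5}
depth(5)=2, e.g. d·d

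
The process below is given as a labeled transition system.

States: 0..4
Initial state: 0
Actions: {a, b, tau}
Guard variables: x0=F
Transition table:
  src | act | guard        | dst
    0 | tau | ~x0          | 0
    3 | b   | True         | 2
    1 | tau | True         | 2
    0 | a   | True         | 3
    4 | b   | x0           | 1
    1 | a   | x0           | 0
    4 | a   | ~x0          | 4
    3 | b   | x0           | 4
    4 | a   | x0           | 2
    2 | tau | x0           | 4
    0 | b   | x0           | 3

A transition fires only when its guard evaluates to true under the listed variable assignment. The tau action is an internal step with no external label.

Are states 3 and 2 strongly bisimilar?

Compute ~ classes (split until stable):
  P[0] = {{0,1,2,3,4}}
  P[1] = {{0},{1},{2},{3},{4}}
Fixed point at round 2; 5 class(es).
3∈{3}, 2∈{2}

Answer: NOT BISIMILAR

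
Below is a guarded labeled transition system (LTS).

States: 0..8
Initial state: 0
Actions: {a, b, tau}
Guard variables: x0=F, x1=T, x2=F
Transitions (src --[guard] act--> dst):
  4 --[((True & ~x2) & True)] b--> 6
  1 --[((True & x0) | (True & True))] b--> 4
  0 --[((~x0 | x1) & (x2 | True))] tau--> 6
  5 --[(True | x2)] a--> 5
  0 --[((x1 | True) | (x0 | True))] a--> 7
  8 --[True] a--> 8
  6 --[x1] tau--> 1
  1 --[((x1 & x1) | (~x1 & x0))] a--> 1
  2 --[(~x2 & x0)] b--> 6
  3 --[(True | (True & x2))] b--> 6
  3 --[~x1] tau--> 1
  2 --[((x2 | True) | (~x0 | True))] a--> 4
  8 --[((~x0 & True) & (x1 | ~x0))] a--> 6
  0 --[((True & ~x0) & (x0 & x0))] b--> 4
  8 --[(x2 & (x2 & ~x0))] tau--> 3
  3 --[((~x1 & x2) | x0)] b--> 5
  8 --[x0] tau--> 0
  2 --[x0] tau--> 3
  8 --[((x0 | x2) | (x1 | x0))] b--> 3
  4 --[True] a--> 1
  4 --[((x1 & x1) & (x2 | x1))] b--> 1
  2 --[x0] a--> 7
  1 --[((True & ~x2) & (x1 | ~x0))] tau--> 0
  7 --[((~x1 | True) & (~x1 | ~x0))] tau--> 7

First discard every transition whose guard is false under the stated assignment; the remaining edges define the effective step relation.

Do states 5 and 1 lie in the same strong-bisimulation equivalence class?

Compute ~ classes (split until stable):
  P[0] = {{0,1,2,3,4,5,6,7,8}}
  P[1] = {{0},{1},{2,5},{3},{4,8},{6,7}}
  P[2] = {{0},{1},{2},{3},{4},{5},{6},{7},{8}}
Fixed point at round 3; 9 class(es).
5∈{5}, 1∈{1}

Answer: NOT BISIMILAR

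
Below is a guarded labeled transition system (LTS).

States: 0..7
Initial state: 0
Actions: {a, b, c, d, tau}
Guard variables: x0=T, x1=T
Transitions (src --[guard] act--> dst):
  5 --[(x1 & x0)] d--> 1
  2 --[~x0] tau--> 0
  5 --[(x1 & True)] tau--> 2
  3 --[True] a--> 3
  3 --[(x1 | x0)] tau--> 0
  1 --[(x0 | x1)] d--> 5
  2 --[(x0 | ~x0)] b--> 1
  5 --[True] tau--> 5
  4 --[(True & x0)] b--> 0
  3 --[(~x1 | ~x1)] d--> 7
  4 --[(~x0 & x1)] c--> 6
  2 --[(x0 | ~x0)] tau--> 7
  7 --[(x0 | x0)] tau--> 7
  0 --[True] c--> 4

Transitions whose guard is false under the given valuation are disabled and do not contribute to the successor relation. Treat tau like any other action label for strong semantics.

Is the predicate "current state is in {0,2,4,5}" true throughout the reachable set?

Inv-set: {0,2,4,5}
R = {0,4}
  0: ok
  4: ok

Answer: INVARIANT HOLDS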